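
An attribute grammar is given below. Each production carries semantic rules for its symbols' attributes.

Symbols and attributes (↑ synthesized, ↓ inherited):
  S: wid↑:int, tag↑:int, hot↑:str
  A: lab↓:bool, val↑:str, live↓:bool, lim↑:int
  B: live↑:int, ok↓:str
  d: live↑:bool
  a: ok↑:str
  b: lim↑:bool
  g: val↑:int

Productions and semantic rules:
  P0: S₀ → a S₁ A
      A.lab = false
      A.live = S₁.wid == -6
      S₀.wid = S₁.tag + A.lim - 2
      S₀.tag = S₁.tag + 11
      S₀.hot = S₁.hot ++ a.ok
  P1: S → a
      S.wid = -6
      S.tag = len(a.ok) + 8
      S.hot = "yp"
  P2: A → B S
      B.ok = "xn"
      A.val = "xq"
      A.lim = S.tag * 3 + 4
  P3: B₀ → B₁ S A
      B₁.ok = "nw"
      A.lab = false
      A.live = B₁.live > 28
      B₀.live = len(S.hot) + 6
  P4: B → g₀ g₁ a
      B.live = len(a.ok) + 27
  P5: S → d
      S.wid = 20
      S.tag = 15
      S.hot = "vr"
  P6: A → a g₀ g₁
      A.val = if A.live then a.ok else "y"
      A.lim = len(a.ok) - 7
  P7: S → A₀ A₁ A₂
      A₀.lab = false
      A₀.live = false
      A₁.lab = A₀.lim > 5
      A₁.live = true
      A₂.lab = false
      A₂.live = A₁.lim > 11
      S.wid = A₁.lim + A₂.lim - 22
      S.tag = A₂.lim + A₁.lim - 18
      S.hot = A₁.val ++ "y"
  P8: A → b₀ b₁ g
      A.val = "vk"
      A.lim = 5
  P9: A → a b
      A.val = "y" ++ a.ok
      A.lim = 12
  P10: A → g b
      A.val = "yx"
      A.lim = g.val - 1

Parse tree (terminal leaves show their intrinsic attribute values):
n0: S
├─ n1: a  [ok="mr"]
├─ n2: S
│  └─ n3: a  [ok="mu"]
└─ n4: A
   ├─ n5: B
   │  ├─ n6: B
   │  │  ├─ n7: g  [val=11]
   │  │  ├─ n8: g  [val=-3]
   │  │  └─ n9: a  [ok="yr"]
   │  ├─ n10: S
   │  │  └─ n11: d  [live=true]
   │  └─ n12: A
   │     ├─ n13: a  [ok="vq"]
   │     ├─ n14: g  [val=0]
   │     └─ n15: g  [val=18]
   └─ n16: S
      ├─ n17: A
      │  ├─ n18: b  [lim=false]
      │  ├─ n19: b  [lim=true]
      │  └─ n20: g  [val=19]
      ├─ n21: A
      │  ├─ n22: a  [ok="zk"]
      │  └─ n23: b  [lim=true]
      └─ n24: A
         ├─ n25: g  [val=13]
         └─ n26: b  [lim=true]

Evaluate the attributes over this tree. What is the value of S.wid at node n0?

1. n1.ok = "mr"  [terminal]
2. n3.ok = "mu"  [terminal]
3. n2.wid = -6  [-6]
4. n2.tag = 10  [len(a.ok) + 8]
5. n2.hot = "yp"  ["yp"]
6. n4.lab = false  [false]
7. n4.live = true  [S₁.wid == -6]
8. n5.ok = "xn"  ["xn"]
9. n6.ok = "nw"  ["nw"]
10. n7.val = 11  [terminal]
11. n8.val = -3  [terminal]
12. n9.ok = "yr"  [terminal]
13. n6.live = 29  [len(a.ok) + 27]
14. n11.live = true  [terminal]
15. n10.wid = 20  [20]
16. n10.tag = 15  [15]
17. n10.hot = "vr"  ["vr"]
18. n12.lab = false  [false]
19. n12.live = true  [B₁.live > 28]
20. n13.ok = "vq"  [terminal]
21. n14.val = 0  [terminal]
22. n15.val = 18  [terminal]
23. n12.val = "vq"  [if A.live then a.ok else "y"]
24. n12.lim = -5  [len(a.ok) - 7]
25. n5.live = 8  [len(S.hot) + 6]
26. n17.lab = false  [false]
27. n17.live = false  [false]
28. n18.lim = false  [terminal]
29. n19.lim = true  [terminal]
30. n20.val = 19  [terminal]
31. n17.val = "vk"  ["vk"]
32. n17.lim = 5  [5]
33. n21.lab = false  [A₀.lim > 5]
34. n21.live = true  [true]
35. n22.ok = "zk"  [terminal]
36. n23.lim = true  [terminal]
37. n21.val = "yzk"  ["y" ++ a.ok]
38. n21.lim = 12  [12]
39. n24.lab = false  [false]
40. n24.live = true  [A₁.lim > 11]
41. n25.val = 13  [terminal]
42. n26.lim = true  [terminal]
43. n24.val = "yx"  ["yx"]
44. n24.lim = 12  [g.val - 1]
45. n16.wid = 2  [A₁.lim + A₂.lim - 22]
46. n16.tag = 6  [A₂.lim + A₁.lim - 18]
47. n16.hot = "yzky"  [A₁.val ++ "y"]
48. n4.val = "xq"  ["xq"]
49. n4.lim = 22  [S.tag * 3 + 4]
50. n0.wid = 30  [S₁.tag + A.lim - 2]
51. n0.tag = 21  [S₁.tag + 11]
52. n0.hot = "ypmr"  [S₁.hot ++ a.ok]

30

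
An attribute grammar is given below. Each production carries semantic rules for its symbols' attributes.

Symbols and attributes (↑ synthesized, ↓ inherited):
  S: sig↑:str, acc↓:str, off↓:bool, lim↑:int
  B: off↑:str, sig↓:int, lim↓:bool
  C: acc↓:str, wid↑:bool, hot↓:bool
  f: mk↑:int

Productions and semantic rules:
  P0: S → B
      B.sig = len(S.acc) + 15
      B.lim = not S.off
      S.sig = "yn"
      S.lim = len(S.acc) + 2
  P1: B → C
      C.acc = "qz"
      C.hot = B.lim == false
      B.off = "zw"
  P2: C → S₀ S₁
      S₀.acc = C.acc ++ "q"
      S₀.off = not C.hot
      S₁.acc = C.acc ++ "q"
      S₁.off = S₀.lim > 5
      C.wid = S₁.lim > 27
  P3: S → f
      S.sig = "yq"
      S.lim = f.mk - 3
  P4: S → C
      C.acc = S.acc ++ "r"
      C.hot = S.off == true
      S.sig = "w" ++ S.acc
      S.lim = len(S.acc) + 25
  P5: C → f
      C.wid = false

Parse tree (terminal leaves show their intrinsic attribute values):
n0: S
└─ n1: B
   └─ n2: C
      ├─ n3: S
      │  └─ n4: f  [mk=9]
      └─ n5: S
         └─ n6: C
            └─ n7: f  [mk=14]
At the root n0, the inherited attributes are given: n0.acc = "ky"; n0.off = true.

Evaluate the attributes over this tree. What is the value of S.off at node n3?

1. n0.acc = "ky"  [given at root]
2. n0.off = true  [given at root]
3. n1.sig = 17  [len(S.acc) + 15]
4. n1.lim = false  [not S.off]
5. n2.acc = "qz"  ["qz"]
6. n2.hot = true  [B.lim == false]
7. n3.acc = "qzq"  [C.acc ++ "q"]
8. n3.off = false  [not C.hot]
9. n4.mk = 9  [terminal]
10. n3.sig = "yq"  ["yq"]
11. n3.lim = 6  [f.mk - 3]
12. n5.acc = "qzq"  [C.acc ++ "q"]
13. n5.off = true  [S₀.lim > 5]
14. n6.acc = "qzqr"  [S.acc ++ "r"]
15. n6.hot = true  [S.off == true]
16. n7.mk = 14  [terminal]
17. n6.wid = false  [false]
18. n5.sig = "wqzq"  ["w" ++ S.acc]
19. n5.lim = 28  [len(S.acc) + 25]
20. n2.wid = true  [S₁.lim > 27]
21. n1.off = "zw"  ["zw"]
22. n0.sig = "yn"  ["yn"]
23. n0.lim = 4  [len(S.acc) + 2]

false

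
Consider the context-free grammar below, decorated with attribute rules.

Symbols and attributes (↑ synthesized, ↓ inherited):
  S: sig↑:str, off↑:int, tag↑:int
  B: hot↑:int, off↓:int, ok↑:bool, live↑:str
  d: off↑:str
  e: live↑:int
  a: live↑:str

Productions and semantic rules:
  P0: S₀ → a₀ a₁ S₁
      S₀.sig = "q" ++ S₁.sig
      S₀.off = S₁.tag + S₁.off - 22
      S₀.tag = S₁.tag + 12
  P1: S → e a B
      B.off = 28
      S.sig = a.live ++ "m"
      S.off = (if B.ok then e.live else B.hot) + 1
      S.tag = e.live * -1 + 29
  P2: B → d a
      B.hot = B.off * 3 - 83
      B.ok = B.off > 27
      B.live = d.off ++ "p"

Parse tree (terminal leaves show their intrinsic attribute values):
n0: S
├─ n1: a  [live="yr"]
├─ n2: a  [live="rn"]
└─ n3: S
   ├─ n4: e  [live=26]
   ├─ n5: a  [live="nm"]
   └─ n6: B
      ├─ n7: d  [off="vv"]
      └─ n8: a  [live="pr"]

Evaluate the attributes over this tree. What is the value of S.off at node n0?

8

1. n1.live = "yr"  [terminal]
2. n2.live = "rn"  [terminal]
3. n4.live = 26  [terminal]
4. n5.live = "nm"  [terminal]
5. n6.off = 28  [28]
6. n7.off = "vv"  [terminal]
7. n8.live = "pr"  [terminal]
8. n6.hot = 1  [B.off * 3 - 83]
9. n6.ok = true  [B.off > 27]
10. n6.live = "vvp"  [d.off ++ "p"]
11. n3.sig = "nmm"  [a.live ++ "m"]
12. n3.off = 27  [(if B.ok then e.live else B.hot) + 1]
13. n3.tag = 3  [e.live * -1 + 29]
14. n0.sig = "qnmm"  ["q" ++ S₁.sig]
15. n0.off = 8  [S₁.tag + S₁.off - 22]
16. n0.tag = 15  [S₁.tag + 12]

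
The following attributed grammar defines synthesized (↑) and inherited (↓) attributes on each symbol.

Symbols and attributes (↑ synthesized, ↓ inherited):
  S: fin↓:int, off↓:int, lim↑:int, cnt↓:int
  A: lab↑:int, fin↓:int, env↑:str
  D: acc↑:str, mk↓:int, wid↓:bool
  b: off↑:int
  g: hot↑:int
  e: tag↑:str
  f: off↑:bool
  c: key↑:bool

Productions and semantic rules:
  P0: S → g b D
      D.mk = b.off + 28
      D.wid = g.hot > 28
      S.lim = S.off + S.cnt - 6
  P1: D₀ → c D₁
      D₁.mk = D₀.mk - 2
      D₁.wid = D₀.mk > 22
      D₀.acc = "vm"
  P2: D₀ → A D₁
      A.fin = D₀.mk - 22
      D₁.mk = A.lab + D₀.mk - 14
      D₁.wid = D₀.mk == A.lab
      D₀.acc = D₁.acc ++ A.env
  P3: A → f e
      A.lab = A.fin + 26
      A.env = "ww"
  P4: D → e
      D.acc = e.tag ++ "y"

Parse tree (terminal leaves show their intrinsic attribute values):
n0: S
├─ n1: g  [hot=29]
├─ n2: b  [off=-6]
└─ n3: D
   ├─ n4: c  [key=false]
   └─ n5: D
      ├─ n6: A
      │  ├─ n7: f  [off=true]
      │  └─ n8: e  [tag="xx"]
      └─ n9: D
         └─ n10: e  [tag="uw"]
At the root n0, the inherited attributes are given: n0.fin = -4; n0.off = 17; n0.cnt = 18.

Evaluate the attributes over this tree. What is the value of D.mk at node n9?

1. n0.fin = -4  [given at root]
2. n0.off = 17  [given at root]
3. n0.cnt = 18  [given at root]
4. n1.hot = 29  [terminal]
5. n2.off = -6  [terminal]
6. n3.mk = 22  [b.off + 28]
7. n3.wid = true  [g.hot > 28]
8. n4.key = false  [terminal]
9. n5.mk = 20  [D₀.mk - 2]
10. n5.wid = false  [D₀.mk > 22]
11. n6.fin = -2  [D₀.mk - 22]
12. n7.off = true  [terminal]
13. n8.tag = "xx"  [terminal]
14. n6.lab = 24  [A.fin + 26]
15. n6.env = "ww"  ["ww"]
16. n9.mk = 30  [A.lab + D₀.mk - 14]
17. n9.wid = false  [D₀.mk == A.lab]
18. n10.tag = "uw"  [terminal]
19. n9.acc = "uwy"  [e.tag ++ "y"]
20. n5.acc = "uwyww"  [D₁.acc ++ A.env]
21. n3.acc = "vm"  ["vm"]
22. n0.lim = 29  [S.off + S.cnt - 6]

30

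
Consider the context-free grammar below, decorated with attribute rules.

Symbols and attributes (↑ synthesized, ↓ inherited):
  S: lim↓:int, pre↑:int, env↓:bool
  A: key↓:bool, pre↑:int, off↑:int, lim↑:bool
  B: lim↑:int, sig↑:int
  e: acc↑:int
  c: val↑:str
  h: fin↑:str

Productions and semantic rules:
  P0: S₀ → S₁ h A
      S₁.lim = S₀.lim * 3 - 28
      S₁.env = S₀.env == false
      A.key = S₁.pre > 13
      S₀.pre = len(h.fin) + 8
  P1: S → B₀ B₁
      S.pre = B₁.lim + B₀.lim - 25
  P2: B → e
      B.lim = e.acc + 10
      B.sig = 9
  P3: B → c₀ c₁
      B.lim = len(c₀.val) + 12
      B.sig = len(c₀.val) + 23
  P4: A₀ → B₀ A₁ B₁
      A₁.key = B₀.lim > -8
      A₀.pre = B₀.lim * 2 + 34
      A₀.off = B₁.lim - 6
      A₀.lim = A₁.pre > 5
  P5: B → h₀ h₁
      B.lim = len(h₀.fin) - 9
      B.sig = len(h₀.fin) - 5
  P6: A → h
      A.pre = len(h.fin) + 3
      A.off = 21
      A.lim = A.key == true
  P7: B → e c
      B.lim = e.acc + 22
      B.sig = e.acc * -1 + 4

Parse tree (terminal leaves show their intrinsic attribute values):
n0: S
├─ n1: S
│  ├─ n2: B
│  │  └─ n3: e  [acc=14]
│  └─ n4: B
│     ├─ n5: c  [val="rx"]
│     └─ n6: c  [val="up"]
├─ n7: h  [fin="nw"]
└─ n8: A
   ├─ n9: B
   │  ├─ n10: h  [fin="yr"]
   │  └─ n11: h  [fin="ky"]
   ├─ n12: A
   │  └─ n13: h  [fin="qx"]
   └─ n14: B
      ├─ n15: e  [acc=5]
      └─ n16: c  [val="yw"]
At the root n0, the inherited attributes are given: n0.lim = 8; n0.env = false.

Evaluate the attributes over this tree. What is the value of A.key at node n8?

1. n0.lim = 8  [given at root]
2. n0.env = false  [given at root]
3. n1.lim = -4  [S₀.lim * 3 - 28]
4. n1.env = true  [S₀.env == false]
5. n3.acc = 14  [terminal]
6. n2.lim = 24  [e.acc + 10]
7. n2.sig = 9  [9]
8. n5.val = "rx"  [terminal]
9. n6.val = "up"  [terminal]
10. n4.lim = 14  [len(c₀.val) + 12]
11. n4.sig = 25  [len(c₀.val) + 23]
12. n1.pre = 13  [B₁.lim + B₀.lim - 25]
13. n7.fin = "nw"  [terminal]
14. n8.key = false  [S₁.pre > 13]
15. n10.fin = "yr"  [terminal]
16. n11.fin = "ky"  [terminal]
17. n9.lim = -7  [len(h₀.fin) - 9]
18. n9.sig = -3  [len(h₀.fin) - 5]
19. n12.key = true  [B₀.lim > -8]
20. n13.fin = "qx"  [terminal]
21. n12.pre = 5  [len(h.fin) + 3]
22. n12.off = 21  [21]
23. n12.lim = true  [A.key == true]
24. n15.acc = 5  [terminal]
25. n16.val = "yw"  [terminal]
26. n14.lim = 27  [e.acc + 22]
27. n14.sig = -1  [e.acc * -1 + 4]
28. n8.pre = 20  [B₀.lim * 2 + 34]
29. n8.off = 21  [B₁.lim - 6]
30. n8.lim = false  [A₁.pre > 5]
31. n0.pre = 10  [len(h.fin) + 8]

false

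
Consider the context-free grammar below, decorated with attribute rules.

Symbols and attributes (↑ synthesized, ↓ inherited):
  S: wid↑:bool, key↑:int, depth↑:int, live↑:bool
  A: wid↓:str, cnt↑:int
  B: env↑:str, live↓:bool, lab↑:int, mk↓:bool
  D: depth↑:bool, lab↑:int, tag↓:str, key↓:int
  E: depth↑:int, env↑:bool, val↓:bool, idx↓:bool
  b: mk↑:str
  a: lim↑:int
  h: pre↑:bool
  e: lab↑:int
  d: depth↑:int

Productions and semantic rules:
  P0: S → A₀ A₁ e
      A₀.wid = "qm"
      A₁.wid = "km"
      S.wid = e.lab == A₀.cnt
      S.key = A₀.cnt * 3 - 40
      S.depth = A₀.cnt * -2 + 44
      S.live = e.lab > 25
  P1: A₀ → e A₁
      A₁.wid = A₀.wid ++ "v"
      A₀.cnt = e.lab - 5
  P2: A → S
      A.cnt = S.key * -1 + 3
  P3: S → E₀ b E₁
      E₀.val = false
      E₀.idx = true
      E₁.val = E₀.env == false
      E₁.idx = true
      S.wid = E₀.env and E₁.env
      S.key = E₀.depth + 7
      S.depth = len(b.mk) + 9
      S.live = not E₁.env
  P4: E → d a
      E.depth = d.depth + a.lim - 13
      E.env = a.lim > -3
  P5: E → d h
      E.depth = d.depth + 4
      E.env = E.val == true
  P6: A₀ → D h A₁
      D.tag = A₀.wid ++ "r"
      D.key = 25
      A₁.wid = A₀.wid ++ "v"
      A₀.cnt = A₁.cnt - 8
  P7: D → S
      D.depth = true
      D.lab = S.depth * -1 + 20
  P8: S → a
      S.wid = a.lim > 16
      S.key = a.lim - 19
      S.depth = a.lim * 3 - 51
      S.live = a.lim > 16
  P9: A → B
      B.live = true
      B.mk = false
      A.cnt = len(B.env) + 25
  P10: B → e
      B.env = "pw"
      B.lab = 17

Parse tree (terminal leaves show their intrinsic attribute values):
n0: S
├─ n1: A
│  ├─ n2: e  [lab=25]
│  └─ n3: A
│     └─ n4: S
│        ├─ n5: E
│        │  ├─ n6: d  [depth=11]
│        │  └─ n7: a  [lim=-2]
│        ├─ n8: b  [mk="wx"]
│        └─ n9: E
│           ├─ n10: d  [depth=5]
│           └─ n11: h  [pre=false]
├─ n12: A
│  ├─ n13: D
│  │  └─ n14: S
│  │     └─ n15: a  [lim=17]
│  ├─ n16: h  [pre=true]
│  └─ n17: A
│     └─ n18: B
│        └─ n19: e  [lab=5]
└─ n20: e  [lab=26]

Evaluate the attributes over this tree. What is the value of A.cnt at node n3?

0

1. n1.wid = "qm"  ["qm"]
2. n2.lab = 25  [terminal]
3. n3.wid = "qmv"  [A₀.wid ++ "v"]
4. n5.val = false  [false]
5. n5.idx = true  [true]
6. n6.depth = 11  [terminal]
7. n7.lim = -2  [terminal]
8. n5.depth = -4  [d.depth + a.lim - 13]
9. n5.env = true  [a.lim > -3]
10. n8.mk = "wx"  [terminal]
11. n9.val = false  [E₀.env == false]
12. n9.idx = true  [true]
13. n10.depth = 5  [terminal]
14. n11.pre = false  [terminal]
15. n9.depth = 9  [d.depth + 4]
16. n9.env = false  [E.val == true]
17. n4.wid = false  [E₀.env and E₁.env]
18. n4.key = 3  [E₀.depth + 7]
19. n4.depth = 11  [len(b.mk) + 9]
20. n4.live = true  [not E₁.env]
21. n3.cnt = 0  [S.key * -1 + 3]
22. n1.cnt = 20  [e.lab - 5]
23. n12.wid = "km"  ["km"]
24. n13.tag = "kmr"  [A₀.wid ++ "r"]
25. n13.key = 25  [25]
26. n15.lim = 17  [terminal]
27. n14.wid = true  [a.lim > 16]
28. n14.key = -2  [a.lim - 19]
29. n14.depth = 0  [a.lim * 3 - 51]
30. n14.live = true  [a.lim > 16]
31. n13.depth = true  [true]
32. n13.lab = 20  [S.depth * -1 + 20]
33. n16.pre = true  [terminal]
34. n17.wid = "kmv"  [A₀.wid ++ "v"]
35. n18.live = true  [true]
36. n18.mk = false  [false]
37. n19.lab = 5  [terminal]
38. n18.env = "pw"  ["pw"]
39. n18.lab = 17  [17]
40. n17.cnt = 27  [len(B.env) + 25]
41. n12.cnt = 19  [A₁.cnt - 8]
42. n20.lab = 26  [terminal]
43. n0.wid = false  [e.lab == A₀.cnt]
44. n0.key = 20  [A₀.cnt * 3 - 40]
45. n0.depth = 4  [A₀.cnt * -2 + 44]
46. n0.live = true  [e.lab > 25]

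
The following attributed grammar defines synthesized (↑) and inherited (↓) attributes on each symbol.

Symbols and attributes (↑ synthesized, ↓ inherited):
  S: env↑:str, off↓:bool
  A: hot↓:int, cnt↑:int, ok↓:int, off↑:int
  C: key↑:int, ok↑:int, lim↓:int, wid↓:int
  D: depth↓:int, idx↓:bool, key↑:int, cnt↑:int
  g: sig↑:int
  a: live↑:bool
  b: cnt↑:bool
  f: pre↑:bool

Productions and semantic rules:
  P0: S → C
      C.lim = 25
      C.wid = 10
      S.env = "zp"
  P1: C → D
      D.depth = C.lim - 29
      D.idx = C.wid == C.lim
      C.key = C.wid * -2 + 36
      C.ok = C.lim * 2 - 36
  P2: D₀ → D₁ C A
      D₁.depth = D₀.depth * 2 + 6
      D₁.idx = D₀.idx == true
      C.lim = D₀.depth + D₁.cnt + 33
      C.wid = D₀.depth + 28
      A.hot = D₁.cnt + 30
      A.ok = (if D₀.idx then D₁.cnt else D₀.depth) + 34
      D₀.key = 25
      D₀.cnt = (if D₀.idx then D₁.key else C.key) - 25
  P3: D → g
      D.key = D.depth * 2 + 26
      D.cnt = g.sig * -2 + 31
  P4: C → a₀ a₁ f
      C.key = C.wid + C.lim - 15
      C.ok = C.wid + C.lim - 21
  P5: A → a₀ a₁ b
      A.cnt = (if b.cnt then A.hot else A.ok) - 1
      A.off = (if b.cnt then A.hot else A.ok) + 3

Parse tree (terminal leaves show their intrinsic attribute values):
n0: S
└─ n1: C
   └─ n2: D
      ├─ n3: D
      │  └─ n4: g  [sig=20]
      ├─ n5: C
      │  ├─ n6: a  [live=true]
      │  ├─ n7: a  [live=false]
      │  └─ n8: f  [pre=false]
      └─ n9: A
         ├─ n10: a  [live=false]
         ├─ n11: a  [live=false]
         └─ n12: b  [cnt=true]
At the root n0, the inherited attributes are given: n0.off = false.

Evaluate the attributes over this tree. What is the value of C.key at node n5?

29

1. n0.off = false  [given at root]
2. n1.lim = 25  [25]
3. n1.wid = 10  [10]
4. n2.depth = -4  [C.lim - 29]
5. n2.idx = false  [C.wid == C.lim]
6. n3.depth = -2  [D₀.depth * 2 + 6]
7. n3.idx = false  [D₀.idx == true]
8. n4.sig = 20  [terminal]
9. n3.key = 22  [D.depth * 2 + 26]
10. n3.cnt = -9  [g.sig * -2 + 31]
11. n5.lim = 20  [D₀.depth + D₁.cnt + 33]
12. n5.wid = 24  [D₀.depth + 28]
13. n6.live = true  [terminal]
14. n7.live = false  [terminal]
15. n8.pre = false  [terminal]
16. n5.key = 29  [C.wid + C.lim - 15]
17. n5.ok = 23  [C.wid + C.lim - 21]
18. n9.hot = 21  [D₁.cnt + 30]
19. n9.ok = 30  [(if D₀.idx then D₁.cnt else D₀.depth) + 34]
20. n10.live = false  [terminal]
21. n11.live = false  [terminal]
22. n12.cnt = true  [terminal]
23. n9.cnt = 20  [(if b.cnt then A.hot else A.ok) - 1]
24. n9.off = 24  [(if b.cnt then A.hot else A.ok) + 3]
25. n2.key = 25  [25]
26. n2.cnt = 4  [(if D₀.idx then D₁.key else C.key) - 25]
27. n1.key = 16  [C.wid * -2 + 36]
28. n1.ok = 14  [C.lim * 2 - 36]
29. n0.env = "zp"  ["zp"]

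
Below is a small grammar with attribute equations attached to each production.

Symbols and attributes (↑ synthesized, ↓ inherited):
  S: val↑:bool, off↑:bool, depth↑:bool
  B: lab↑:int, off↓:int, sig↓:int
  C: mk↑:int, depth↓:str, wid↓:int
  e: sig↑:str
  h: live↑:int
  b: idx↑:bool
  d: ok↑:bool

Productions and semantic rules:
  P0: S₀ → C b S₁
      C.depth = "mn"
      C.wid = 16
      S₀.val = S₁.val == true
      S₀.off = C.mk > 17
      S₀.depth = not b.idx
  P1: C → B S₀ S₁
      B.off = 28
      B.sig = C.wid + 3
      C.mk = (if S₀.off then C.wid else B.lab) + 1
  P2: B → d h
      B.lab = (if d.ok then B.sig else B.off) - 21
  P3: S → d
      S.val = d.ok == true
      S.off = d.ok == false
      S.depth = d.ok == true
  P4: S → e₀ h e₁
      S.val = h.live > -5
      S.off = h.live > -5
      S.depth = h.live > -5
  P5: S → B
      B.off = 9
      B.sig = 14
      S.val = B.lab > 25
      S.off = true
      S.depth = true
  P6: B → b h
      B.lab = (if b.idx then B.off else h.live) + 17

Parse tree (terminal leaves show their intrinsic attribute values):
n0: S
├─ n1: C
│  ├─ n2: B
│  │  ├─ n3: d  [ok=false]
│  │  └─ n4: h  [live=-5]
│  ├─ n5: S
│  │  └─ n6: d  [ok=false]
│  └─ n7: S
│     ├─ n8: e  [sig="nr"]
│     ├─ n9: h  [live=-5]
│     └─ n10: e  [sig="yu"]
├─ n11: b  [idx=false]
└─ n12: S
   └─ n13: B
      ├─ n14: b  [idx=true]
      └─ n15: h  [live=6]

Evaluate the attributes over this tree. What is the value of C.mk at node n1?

1. n1.depth = "mn"  ["mn"]
2. n1.wid = 16  [16]
3. n2.off = 28  [28]
4. n2.sig = 19  [C.wid + 3]
5. n3.ok = false  [terminal]
6. n4.live = -5  [terminal]
7. n2.lab = 7  [(if d.ok then B.sig else B.off) - 21]
8. n6.ok = false  [terminal]
9. n5.val = false  [d.ok == true]
10. n5.off = true  [d.ok == false]
11. n5.depth = false  [d.ok == true]
12. n8.sig = "nr"  [terminal]
13. n9.live = -5  [terminal]
14. n10.sig = "yu"  [terminal]
15. n7.val = false  [h.live > -5]
16. n7.off = false  [h.live > -5]
17. n7.depth = false  [h.live > -5]
18. n1.mk = 17  [(if S₀.off then C.wid else B.lab) + 1]
19. n11.idx = false  [terminal]
20. n13.off = 9  [9]
21. n13.sig = 14  [14]
22. n14.idx = true  [terminal]
23. n15.live = 6  [terminal]
24. n13.lab = 26  [(if b.idx then B.off else h.live) + 17]
25. n12.val = true  [B.lab > 25]
26. n12.off = true  [true]
27. n12.depth = true  [true]
28. n0.val = true  [S₁.val == true]
29. n0.off = false  [C.mk > 17]
30. n0.depth = true  [not b.idx]

17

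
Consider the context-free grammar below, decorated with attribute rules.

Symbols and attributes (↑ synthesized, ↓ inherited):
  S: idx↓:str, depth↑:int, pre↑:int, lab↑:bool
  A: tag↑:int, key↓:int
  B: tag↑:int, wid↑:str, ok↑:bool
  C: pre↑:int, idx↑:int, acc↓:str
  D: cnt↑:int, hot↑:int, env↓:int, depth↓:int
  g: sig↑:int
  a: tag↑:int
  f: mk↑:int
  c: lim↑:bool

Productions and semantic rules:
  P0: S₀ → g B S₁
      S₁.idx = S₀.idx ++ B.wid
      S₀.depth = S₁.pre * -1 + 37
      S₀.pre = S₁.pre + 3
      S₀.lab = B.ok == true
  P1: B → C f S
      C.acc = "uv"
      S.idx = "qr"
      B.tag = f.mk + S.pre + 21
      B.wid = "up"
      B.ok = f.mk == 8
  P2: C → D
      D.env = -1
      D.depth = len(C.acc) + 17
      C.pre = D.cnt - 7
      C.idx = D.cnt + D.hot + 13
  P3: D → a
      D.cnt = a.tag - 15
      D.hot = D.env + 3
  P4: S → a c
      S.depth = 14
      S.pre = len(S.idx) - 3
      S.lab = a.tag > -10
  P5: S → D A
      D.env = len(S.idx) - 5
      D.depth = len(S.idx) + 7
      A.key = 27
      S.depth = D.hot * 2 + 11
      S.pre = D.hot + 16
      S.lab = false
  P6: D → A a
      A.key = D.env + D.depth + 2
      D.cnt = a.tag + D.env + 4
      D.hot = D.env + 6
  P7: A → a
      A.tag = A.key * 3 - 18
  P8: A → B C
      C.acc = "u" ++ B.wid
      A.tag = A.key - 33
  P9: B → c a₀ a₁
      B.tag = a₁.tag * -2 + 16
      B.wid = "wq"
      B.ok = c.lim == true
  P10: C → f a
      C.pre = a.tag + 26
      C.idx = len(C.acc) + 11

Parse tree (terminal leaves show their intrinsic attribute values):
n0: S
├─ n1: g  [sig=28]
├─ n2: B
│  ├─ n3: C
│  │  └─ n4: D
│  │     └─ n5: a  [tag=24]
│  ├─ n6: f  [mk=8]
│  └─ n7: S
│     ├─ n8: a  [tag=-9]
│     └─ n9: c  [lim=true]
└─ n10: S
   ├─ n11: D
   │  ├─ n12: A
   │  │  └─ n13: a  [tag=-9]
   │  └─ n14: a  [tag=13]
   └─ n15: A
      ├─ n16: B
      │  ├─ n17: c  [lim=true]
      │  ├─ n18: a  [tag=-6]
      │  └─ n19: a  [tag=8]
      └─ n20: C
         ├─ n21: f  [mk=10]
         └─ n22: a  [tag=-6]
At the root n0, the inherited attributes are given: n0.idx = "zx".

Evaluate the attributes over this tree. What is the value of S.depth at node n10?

21

1. n0.idx = "zx"  [given at root]
2. n1.sig = 28  [terminal]
3. n3.acc = "uv"  ["uv"]
4. n4.env = -1  [-1]
5. n4.depth = 19  [len(C.acc) + 17]
6. n5.tag = 24  [terminal]
7. n4.cnt = 9  [a.tag - 15]
8. n4.hot = 2  [D.env + 3]
9. n3.pre = 2  [D.cnt - 7]
10. n3.idx = 24  [D.cnt + D.hot + 13]
11. n6.mk = 8  [terminal]
12. n7.idx = "qr"  ["qr"]
13. n8.tag = -9  [terminal]
14. n9.lim = true  [terminal]
15. n7.depth = 14  [14]
16. n7.pre = -1  [len(S.idx) - 3]
17. n7.lab = true  [a.tag > -10]
18. n2.tag = 28  [f.mk + S.pre + 21]
19. n2.wid = "up"  ["up"]
20. n2.ok = true  [f.mk == 8]
21. n10.idx = "zxup"  [S₀.idx ++ B.wid]
22. n11.env = -1  [len(S.idx) - 5]
23. n11.depth = 11  [len(S.idx) + 7]
24. n12.key = 12  [D.env + D.depth + 2]
25. n13.tag = -9  [terminal]
26. n12.tag = 18  [A.key * 3 - 18]
27. n14.tag = 13  [terminal]
28. n11.cnt = 16  [a.tag + D.env + 4]
29. n11.hot = 5  [D.env + 6]
30. n15.key = 27  [27]
31. n17.lim = true  [terminal]
32. n18.tag = -6  [terminal]
33. n19.tag = 8  [terminal]
34. n16.tag = 0  [a₁.tag * -2 + 16]
35. n16.wid = "wq"  ["wq"]
36. n16.ok = true  [c.lim == true]
37. n20.acc = "uwq"  ["u" ++ B.wid]
38. n21.mk = 10  [terminal]
39. n22.tag = -6  [terminal]
40. n20.pre = 20  [a.tag + 26]
41. n20.idx = 14  [len(C.acc) + 11]
42. n15.tag = -6  [A.key - 33]
43. n10.depth = 21  [D.hot * 2 + 11]
44. n10.pre = 21  [D.hot + 16]
45. n10.lab = false  [false]
46. n0.depth = 16  [S₁.pre * -1 + 37]
47. n0.pre = 24  [S₁.pre + 3]
48. n0.lab = true  [B.ok == true]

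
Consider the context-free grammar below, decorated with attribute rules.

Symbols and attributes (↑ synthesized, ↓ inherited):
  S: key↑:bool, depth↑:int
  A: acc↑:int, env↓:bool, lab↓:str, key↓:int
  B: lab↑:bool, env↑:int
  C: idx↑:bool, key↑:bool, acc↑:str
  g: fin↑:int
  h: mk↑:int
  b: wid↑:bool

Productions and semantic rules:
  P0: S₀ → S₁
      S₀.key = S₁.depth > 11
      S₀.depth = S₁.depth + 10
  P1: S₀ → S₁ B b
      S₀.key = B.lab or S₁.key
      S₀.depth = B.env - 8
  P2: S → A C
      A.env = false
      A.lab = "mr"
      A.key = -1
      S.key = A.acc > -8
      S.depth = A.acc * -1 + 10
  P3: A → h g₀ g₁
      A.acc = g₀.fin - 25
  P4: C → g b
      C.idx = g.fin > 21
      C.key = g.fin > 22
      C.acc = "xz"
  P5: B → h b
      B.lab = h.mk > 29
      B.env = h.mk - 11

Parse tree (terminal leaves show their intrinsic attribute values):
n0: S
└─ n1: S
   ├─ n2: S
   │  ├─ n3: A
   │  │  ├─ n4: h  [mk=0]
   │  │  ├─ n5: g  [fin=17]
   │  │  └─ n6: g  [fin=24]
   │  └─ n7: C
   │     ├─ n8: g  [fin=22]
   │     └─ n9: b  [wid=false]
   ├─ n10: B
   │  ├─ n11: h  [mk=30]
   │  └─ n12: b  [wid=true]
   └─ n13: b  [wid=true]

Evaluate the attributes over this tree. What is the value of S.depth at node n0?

1. n3.env = false  [false]
2. n3.lab = "mr"  ["mr"]
3. n3.key = -1  [-1]
4. n4.mk = 0  [terminal]
5. n5.fin = 17  [terminal]
6. n6.fin = 24  [terminal]
7. n3.acc = -8  [g₀.fin - 25]
8. n8.fin = 22  [terminal]
9. n9.wid = false  [terminal]
10. n7.idx = true  [g.fin > 21]
11. n7.key = false  [g.fin > 22]
12. n7.acc = "xz"  ["xz"]
13. n2.key = false  [A.acc > -8]
14. n2.depth = 18  [A.acc * -1 + 10]
15. n11.mk = 30  [terminal]
16. n12.wid = true  [terminal]
17. n10.lab = true  [h.mk > 29]
18. n10.env = 19  [h.mk - 11]
19. n13.wid = true  [terminal]
20. n1.key = true  [B.lab or S₁.key]
21. n1.depth = 11  [B.env - 8]
22. n0.key = false  [S₁.depth > 11]
23. n0.depth = 21  [S₁.depth + 10]

21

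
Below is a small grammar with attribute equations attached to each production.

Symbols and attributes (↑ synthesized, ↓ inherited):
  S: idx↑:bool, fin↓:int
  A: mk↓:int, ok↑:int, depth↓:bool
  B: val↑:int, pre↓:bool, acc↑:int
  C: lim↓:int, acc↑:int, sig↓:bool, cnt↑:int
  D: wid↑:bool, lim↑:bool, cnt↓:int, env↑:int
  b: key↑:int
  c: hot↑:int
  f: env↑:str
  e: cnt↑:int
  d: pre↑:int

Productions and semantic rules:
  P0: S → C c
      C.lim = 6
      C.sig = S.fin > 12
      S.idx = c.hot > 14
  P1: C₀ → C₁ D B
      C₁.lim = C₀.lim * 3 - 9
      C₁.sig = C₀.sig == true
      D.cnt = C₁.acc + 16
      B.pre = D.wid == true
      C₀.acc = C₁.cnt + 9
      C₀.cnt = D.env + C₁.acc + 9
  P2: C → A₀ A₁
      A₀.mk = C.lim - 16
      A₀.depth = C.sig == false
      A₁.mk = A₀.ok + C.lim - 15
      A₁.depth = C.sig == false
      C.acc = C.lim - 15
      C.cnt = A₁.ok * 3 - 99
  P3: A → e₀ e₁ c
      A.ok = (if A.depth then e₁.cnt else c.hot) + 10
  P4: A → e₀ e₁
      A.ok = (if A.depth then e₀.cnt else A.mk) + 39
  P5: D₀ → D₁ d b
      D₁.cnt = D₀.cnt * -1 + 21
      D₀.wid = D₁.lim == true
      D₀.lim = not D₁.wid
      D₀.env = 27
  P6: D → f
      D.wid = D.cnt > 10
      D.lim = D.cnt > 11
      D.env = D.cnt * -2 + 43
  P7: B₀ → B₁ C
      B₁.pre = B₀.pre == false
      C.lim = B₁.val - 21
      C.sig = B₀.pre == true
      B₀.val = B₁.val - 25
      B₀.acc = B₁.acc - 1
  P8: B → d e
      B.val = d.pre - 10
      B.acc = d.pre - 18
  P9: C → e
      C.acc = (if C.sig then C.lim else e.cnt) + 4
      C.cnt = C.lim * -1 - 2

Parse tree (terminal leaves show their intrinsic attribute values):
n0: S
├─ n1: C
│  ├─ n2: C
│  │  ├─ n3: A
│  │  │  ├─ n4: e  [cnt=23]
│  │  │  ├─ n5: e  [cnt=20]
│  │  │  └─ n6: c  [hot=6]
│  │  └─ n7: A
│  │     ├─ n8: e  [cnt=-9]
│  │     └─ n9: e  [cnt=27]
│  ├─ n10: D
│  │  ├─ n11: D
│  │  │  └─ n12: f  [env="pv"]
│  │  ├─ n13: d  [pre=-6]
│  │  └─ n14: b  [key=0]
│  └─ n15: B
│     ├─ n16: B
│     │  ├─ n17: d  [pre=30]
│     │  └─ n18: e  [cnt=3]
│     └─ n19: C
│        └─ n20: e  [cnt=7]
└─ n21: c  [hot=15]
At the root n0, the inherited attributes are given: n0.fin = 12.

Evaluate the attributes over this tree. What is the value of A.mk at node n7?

1. n0.fin = 12  [given at root]
2. n1.lim = 6  [6]
3. n1.sig = false  [S.fin > 12]
4. n2.lim = 9  [C₀.lim * 3 - 9]
5. n2.sig = false  [C₀.sig == true]
6. n3.mk = -7  [C.lim - 16]
7. n3.depth = true  [C.sig == false]
8. n4.cnt = 23  [terminal]
9. n5.cnt = 20  [terminal]
10. n6.hot = 6  [terminal]
11. n3.ok = 30  [(if A.depth then e₁.cnt else c.hot) + 10]
12. n7.mk = 24  [A₀.ok + C.lim - 15]
13. n7.depth = true  [C.sig == false]
14. n8.cnt = -9  [terminal]
15. n9.cnt = 27  [terminal]
16. n7.ok = 30  [(if A.depth then e₀.cnt else A.mk) + 39]
17. n2.acc = -6  [C.lim - 15]
18. n2.cnt = -9  [A₁.ok * 3 - 99]
19. n10.cnt = 10  [C₁.acc + 16]
20. n11.cnt = 11  [D₀.cnt * -1 + 21]
21. n12.env = "pv"  [terminal]
22. n11.wid = true  [D.cnt > 10]
23. n11.lim = false  [D.cnt > 11]
24. n11.env = 21  [D.cnt * -2 + 43]
25. n13.pre = -6  [terminal]
26. n14.key = 0  [terminal]
27. n10.wid = false  [D₁.lim == true]
28. n10.lim = false  [not D₁.wid]
29. n10.env = 27  [27]
30. n15.pre = false  [D.wid == true]
31. n16.pre = true  [B₀.pre == false]
32. n17.pre = 30  [terminal]
33. n18.cnt = 3  [terminal]
34. n16.val = 20  [d.pre - 10]
35. n16.acc = 12  [d.pre - 18]
36. n19.lim = -1  [B₁.val - 21]
37. n19.sig = false  [B₀.pre == true]
38. n20.cnt = 7  [terminal]
39. n19.acc = 11  [(if C.sig then C.lim else e.cnt) + 4]
40. n19.cnt = -1  [C.lim * -1 - 2]
41. n15.val = -5  [B₁.val - 25]
42. n15.acc = 11  [B₁.acc - 1]
43. n1.acc = 0  [C₁.cnt + 9]
44. n1.cnt = 30  [D.env + C₁.acc + 9]
45. n21.hot = 15  [terminal]
46. n0.idx = true  [c.hot > 14]

24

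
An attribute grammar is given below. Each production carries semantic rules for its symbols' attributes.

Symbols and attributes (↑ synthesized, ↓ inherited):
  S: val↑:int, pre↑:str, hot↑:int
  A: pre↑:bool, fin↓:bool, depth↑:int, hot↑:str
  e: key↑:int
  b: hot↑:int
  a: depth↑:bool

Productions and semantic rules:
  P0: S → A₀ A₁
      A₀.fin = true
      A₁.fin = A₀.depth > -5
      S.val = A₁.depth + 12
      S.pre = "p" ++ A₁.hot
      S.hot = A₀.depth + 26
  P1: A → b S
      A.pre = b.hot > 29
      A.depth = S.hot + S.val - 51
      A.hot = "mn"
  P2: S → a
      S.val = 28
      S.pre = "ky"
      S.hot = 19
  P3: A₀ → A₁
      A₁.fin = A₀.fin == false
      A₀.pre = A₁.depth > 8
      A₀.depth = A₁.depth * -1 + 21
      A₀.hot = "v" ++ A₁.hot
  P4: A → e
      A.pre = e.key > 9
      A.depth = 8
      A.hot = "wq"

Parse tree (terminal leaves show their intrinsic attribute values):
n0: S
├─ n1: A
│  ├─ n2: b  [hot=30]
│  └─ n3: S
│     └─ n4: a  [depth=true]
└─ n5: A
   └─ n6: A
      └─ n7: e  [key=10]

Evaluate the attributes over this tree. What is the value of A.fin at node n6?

false

1. n1.fin = true  [true]
2. n2.hot = 30  [terminal]
3. n4.depth = true  [terminal]
4. n3.val = 28  [28]
5. n3.pre = "ky"  ["ky"]
6. n3.hot = 19  [19]
7. n1.pre = true  [b.hot > 29]
8. n1.depth = -4  [S.hot + S.val - 51]
9. n1.hot = "mn"  ["mn"]
10. n5.fin = true  [A₀.depth > -5]
11. n6.fin = false  [A₀.fin == false]
12. n7.key = 10  [terminal]
13. n6.pre = true  [e.key > 9]
14. n6.depth = 8  [8]
15. n6.hot = "wq"  ["wq"]
16. n5.pre = false  [A₁.depth > 8]
17. n5.depth = 13  [A₁.depth * -1 + 21]
18. n5.hot = "vwq"  ["v" ++ A₁.hot]
19. n0.val = 25  [A₁.depth + 12]
20. n0.pre = "pvwq"  ["p" ++ A₁.hot]
21. n0.hot = 22  [A₀.depth + 26]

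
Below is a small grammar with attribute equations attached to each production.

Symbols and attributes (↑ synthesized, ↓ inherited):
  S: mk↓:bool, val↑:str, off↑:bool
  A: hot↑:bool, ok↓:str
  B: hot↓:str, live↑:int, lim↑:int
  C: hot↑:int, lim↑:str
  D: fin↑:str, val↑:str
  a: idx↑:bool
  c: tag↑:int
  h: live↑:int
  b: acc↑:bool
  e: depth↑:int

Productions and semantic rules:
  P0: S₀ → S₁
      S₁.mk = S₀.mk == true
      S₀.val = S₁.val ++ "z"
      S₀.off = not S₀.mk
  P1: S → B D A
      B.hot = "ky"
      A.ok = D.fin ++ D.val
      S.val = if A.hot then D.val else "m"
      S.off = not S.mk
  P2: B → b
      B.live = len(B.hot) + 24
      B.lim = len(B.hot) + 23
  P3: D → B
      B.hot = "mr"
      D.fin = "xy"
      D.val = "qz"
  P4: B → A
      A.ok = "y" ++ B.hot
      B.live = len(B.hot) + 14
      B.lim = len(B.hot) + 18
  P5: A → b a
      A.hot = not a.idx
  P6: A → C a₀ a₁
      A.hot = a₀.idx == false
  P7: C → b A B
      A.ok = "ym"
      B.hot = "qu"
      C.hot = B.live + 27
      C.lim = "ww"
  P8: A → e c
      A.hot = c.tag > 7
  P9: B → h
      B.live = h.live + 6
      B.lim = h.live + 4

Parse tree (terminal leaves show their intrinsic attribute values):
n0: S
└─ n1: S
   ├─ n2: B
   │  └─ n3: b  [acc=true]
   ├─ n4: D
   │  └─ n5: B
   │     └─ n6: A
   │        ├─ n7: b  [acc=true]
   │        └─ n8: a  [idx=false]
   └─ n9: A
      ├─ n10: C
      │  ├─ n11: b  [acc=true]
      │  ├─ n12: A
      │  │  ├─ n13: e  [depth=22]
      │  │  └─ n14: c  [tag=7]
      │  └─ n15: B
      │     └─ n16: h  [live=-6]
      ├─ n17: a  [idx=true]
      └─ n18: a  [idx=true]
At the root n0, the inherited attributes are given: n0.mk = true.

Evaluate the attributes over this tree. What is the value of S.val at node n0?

"mz"

1. n0.mk = true  [given at root]
2. n1.mk = true  [S₀.mk == true]
3. n2.hot = "ky"  ["ky"]
4. n3.acc = true  [terminal]
5. n2.live = 26  [len(B.hot) + 24]
6. n2.lim = 25  [len(B.hot) + 23]
7. n5.hot = "mr"  ["mr"]
8. n6.ok = "ymr"  ["y" ++ B.hot]
9. n7.acc = true  [terminal]
10. n8.idx = false  [terminal]
11. n6.hot = true  [not a.idx]
12. n5.live = 16  [len(B.hot) + 14]
13. n5.lim = 20  [len(B.hot) + 18]
14. n4.fin = "xy"  ["xy"]
15. n4.val = "qz"  ["qz"]
16. n9.ok = "xyqz"  [D.fin ++ D.val]
17. n11.acc = true  [terminal]
18. n12.ok = "ym"  ["ym"]
19. n13.depth = 22  [terminal]
20. n14.tag = 7  [terminal]
21. n12.hot = false  [c.tag > 7]
22. n15.hot = "qu"  ["qu"]
23. n16.live = -6  [terminal]
24. n15.live = 0  [h.live + 6]
25. n15.lim = -2  [h.live + 4]
26. n10.hot = 27  [B.live + 27]
27. n10.lim = "ww"  ["ww"]
28. n17.idx = true  [terminal]
29. n18.idx = true  [terminal]
30. n9.hot = false  [a₀.idx == false]
31. n1.val = "m"  [if A.hot then D.val else "m"]
32. n1.off = false  [not S.mk]
33. n0.val = "mz"  [S₁.val ++ "z"]
34. n0.off = false  [not S₀.mk]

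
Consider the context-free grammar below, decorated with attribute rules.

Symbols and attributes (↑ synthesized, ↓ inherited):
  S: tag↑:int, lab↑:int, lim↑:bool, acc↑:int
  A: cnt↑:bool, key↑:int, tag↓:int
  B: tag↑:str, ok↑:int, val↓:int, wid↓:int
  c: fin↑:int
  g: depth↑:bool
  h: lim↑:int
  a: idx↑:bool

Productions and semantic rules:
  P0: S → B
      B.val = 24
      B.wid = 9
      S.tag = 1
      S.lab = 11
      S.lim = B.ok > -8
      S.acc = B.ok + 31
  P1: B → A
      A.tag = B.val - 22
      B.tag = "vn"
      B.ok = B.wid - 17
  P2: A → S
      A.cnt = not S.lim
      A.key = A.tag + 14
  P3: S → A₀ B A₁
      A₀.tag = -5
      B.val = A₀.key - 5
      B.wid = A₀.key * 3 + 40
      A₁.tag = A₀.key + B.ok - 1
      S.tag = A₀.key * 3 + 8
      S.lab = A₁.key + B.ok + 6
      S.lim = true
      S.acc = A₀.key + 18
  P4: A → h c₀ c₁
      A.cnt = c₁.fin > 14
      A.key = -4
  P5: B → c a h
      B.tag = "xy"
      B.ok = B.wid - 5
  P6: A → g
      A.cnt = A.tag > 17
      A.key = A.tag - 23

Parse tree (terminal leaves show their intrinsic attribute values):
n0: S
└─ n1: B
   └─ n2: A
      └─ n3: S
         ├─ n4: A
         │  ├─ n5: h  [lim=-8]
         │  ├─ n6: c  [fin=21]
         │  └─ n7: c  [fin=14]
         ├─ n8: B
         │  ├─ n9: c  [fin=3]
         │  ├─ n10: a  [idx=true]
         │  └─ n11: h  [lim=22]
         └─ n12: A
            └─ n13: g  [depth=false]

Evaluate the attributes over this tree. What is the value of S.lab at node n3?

1. n1.val = 24  [24]
2. n1.wid = 9  [9]
3. n2.tag = 2  [B.val - 22]
4. n4.tag = -5  [-5]
5. n5.lim = -8  [terminal]
6. n6.fin = 21  [terminal]
7. n7.fin = 14  [terminal]
8. n4.cnt = false  [c₁.fin > 14]
9. n4.key = -4  [-4]
10. n8.val = -9  [A₀.key - 5]
11. n8.wid = 28  [A₀.key * 3 + 40]
12. n9.fin = 3  [terminal]
13. n10.idx = true  [terminal]
14. n11.lim = 22  [terminal]
15. n8.tag = "xy"  ["xy"]
16. n8.ok = 23  [B.wid - 5]
17. n12.tag = 18  [A₀.key + B.ok - 1]
18. n13.depth = false  [terminal]
19. n12.cnt = true  [A.tag > 17]
20. n12.key = -5  [A.tag - 23]
21. n3.tag = -4  [A₀.key * 3 + 8]
22. n3.lab = 24  [A₁.key + B.ok + 6]
23. n3.lim = true  [true]
24. n3.acc = 14  [A₀.key + 18]
25. n2.cnt = false  [not S.lim]
26. n2.key = 16  [A.tag + 14]
27. n1.tag = "vn"  ["vn"]
28. n1.ok = -8  [B.wid - 17]
29. n0.tag = 1  [1]
30. n0.lab = 11  [11]
31. n0.lim = false  [B.ok > -8]
32. n0.acc = 23  [B.ok + 31]

24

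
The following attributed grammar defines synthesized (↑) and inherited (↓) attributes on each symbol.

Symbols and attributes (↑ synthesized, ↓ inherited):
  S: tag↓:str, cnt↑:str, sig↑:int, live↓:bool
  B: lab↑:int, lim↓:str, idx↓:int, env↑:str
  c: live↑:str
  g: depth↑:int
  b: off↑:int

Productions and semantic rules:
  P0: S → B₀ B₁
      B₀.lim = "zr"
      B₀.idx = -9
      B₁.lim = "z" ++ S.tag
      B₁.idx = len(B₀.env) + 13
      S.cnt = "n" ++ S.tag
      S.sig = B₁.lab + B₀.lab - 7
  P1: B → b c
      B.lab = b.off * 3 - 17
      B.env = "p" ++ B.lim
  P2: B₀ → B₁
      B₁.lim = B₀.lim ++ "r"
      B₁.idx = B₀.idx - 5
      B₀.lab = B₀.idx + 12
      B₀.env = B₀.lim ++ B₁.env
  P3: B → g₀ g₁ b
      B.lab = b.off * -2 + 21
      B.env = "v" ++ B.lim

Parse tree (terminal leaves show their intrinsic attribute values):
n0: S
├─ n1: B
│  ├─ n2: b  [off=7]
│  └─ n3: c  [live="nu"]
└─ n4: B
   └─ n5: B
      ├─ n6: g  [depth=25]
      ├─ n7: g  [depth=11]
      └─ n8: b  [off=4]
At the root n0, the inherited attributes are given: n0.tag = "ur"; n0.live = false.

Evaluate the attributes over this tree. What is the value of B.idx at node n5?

11

1. n0.tag = "ur"  [given at root]
2. n0.live = false  [given at root]
3. n1.lim = "zr"  ["zr"]
4. n1.idx = -9  [-9]
5. n2.off = 7  [terminal]
6. n3.live = "nu"  [terminal]
7. n1.lab = 4  [b.off * 3 - 17]
8. n1.env = "pzr"  ["p" ++ B.lim]
9. n4.lim = "zur"  ["z" ++ S.tag]
10. n4.idx = 16  [len(B₀.env) + 13]
11. n5.lim = "zurr"  [B₀.lim ++ "r"]
12. n5.idx = 11  [B₀.idx - 5]
13. n6.depth = 25  [terminal]
14. n7.depth = 11  [terminal]
15. n8.off = 4  [terminal]
16. n5.lab = 13  [b.off * -2 + 21]
17. n5.env = "vzurr"  ["v" ++ B.lim]
18. n4.lab = 28  [B₀.idx + 12]
19. n4.env = "zurvzurr"  [B₀.lim ++ B₁.env]
20. n0.cnt = "nur"  ["n" ++ S.tag]
21. n0.sig = 25  [B₁.lab + B₀.lab - 7]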